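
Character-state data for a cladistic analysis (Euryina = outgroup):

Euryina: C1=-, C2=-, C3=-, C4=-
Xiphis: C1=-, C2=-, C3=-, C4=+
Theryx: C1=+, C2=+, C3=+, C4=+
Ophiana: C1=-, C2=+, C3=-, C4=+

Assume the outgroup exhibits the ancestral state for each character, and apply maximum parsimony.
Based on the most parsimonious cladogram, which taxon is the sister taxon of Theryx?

Ophiana

The outgroup has state '-' for every character, so '+' is the derived state throughout.
C1: derived state '+' in Theryx only — an autapomorphy, so it tells us nothing about relationships among taxa.
Only Ophiana and Theryx show the derived state '+' for C2, supporting them as a clade.
C3: derived state '+' in Theryx only — an autapomorphy, so it tells us nothing about relationships among taxa.
C4 (derived state '+') is shared by all ingroup taxa — unites the whole ingroup.
Most parsimonious ingroup topology: (Xiphis,(Theryx,Ophiana)).
Theryx and Ophiana form a cherry on this tree, so they are sister taxa.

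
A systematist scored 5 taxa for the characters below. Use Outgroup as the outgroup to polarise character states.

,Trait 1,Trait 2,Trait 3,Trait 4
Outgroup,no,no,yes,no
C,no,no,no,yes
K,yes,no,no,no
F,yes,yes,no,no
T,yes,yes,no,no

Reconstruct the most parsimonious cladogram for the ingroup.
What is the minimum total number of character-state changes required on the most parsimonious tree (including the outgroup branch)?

Character polarity is set by the outgroup: the derived state is whichever differs from the outgroup's state, so for Trait 3 the derived state is 'no', and for the remaining characters it is 'yes'.
Trait 1: derived state 'yes' in F, K, and T only — synapomorphy for {F, K, T}.
Trait 2 (derived state 'yes') is shared by F and T — a synapomorphy uniting that clade.
Trait 3 (derived state 'no') is shared by all ingroup taxa — unites the whole ingroup.
Trait 4: derived state 'yes' in C only — an autapomorphy, so it tells us nothing about relationships among taxa.
Most parsimonious ingroup topology: (C,(K,(F,T))).
Changes per character on this tree: Trait 1: 1; Trait 2: 1; Trait 3: 1; Trait 4: 1.
Total = 4.

4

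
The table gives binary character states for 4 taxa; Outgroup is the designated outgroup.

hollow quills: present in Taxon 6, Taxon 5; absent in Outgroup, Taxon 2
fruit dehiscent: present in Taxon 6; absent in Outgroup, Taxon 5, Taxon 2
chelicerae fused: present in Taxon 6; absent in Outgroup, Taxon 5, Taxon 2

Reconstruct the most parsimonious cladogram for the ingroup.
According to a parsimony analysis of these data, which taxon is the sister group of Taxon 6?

The outgroup has state 'absent' for every character, so 'present' is the derived state throughout.
hollow quills: derived state 'present' in Taxon 5 and Taxon 6 only — synapomorphy for {Taxon 5, Taxon 6}.
fruit dehiscent (derived state 'present') is unique to Taxon 6 (autapomorphy; uninformative for grouping).
chelicerae fused: derived state 'present' in Taxon 6 only — an autapomorphy, so it tells us nothing about relationships among taxa.
Most parsimonious ingroup topology: (Taxon 2,(Taxon 6,Taxon 5)).
Taxon 6 and Taxon 5 form a cherry on this tree, so they are sister taxa.

Taxon 5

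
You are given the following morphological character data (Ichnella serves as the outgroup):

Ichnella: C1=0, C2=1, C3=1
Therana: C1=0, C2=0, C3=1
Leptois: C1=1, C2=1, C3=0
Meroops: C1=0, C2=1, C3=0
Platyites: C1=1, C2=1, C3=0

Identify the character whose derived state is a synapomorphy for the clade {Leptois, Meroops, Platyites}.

C3

Character polarity is set by the outgroup: the derived state is whichever differs from the outgroup's state, so for C2, C3 the derived state is '0', and for the remaining characters it is '1'.
Only Leptois and Platyites show the derived state '1' for C1, supporting them as a clade.
C2: derived state '0' in Therana only — an autapomorphy, so it tells us nothing about relationships among taxa.
C3 (derived state '0') is shared by Leptois, Meroops, and Platyites — a synapomorphy uniting that clade.
Most parsimonious ingroup topology: (Therana,((Leptois,Platyites),Meroops)).
The clade {Leptois, Meroops, Platyites} is supported by C3: its derived state '0' occurs in exactly those taxa and in no other taxon (including the outgroup).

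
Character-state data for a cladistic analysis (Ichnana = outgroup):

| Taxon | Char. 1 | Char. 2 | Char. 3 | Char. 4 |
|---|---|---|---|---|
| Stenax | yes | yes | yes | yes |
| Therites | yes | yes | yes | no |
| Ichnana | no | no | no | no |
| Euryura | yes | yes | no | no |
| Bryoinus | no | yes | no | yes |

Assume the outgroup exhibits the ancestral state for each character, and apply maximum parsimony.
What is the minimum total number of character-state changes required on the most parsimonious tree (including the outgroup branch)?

5

The outgroup has state 'no' for every character, so 'yes' is the derived state throughout.
Char. 1 (derived state 'yes') is shared by Euryura, Stenax, and Therites — a synapomorphy uniting that clade.
All ingroup taxa share the derived state 'yes' for Char. 2; it defines the ingroup but does not resolve relationships within it.
Only Stenax and Therites show the derived state 'yes' for Char. 3, supporting them as a clade.
Char. 4 (state 'yes') occurs in Bryoinus and Stenax but conflicts with the nesting implied by the other characters — most parsimoniously interpreted as homoplasy.
Most parsimonious ingroup topology: (((Therites,Stenax),Euryura),Bryoinus).
Changes per character on this tree: Char. 1: 1; Char. 2: 1; Char. 3: 1; Char. 4: 2.
Total = 5.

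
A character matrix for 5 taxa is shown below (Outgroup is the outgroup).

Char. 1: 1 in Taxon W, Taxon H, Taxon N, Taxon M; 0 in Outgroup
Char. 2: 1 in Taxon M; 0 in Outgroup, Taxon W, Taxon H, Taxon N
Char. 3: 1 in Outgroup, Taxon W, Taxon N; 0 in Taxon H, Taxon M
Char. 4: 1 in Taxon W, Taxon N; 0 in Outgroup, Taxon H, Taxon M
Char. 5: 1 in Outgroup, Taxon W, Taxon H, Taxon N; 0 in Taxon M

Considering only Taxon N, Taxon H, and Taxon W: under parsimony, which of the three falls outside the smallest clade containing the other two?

Character polarity is set by the outgroup: the derived state is whichever differs from the outgroup's state, so for Char. 3, Char. 5 the derived state is '0', and for the remaining characters it is '1'.
Char. 1 (derived state '1') is shared by all ingroup taxa — unites the whole ingroup.
Char. 2: derived state '1' in Taxon M only — an autapomorphy, so it tells us nothing about relationships among taxa.
Char. 3: derived state '0' in Taxon H and Taxon M only — synapomorphy for {Taxon H, Taxon M}.
Char. 4 (derived state '1') is shared by Taxon N and Taxon W — a synapomorphy uniting that clade.
Char. 5 (derived state '0') is unique to Taxon M (autapomorphy; uninformative for grouping).
Most parsimonious ingroup topology: ((Taxon W,Taxon N),(Taxon H,Taxon M)).
Taxon W and Taxon N share a more recent common ancestor with each other than either does with Taxon H, so Taxon H is the least closely related of the three.

Taxon H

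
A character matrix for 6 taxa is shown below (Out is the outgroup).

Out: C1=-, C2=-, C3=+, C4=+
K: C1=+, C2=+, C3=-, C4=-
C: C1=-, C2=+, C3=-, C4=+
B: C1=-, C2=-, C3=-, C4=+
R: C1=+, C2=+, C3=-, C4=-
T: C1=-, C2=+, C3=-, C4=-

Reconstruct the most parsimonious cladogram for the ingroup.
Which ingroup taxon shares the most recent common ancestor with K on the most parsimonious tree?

Character polarity is set by the outgroup: the derived state is whichever differs from the outgroup's state, so for C3, C4 the derived state is '-', and for the remaining characters it is '+'.
C1: derived state '+' in K and R only — synapomorphy for {K, R}.
C2: derived state '+' in C, K, R, and T only — synapomorphy for {C, K, R, T}.
C3 (derived state '-') is shared by all ingroup taxa — unites the whole ingroup.
Only K, R, and T show the derived state '-' for C4, supporting them as a clade.
Most parsimonious ingroup topology: ((((K,R),T),C),B).
K and R form a cherry on this tree, so they are sister taxa.

R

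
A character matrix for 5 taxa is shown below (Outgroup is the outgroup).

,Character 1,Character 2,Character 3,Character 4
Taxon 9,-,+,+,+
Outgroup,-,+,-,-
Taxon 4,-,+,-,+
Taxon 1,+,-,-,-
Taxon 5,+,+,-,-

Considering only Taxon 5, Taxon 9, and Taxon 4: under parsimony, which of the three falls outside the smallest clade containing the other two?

Character polarity is set by the outgroup: the derived state is whichever differs from the outgroup's state, so for Character 2 the derived state is '-', and for the remaining characters it is '+'.
Character 1: derived state '+' in Taxon 1 and Taxon 5 only — synapomorphy for {Taxon 1, Taxon 5}.
Character 2 (derived state '-') is unique to Taxon 1 (autapomorphy; uninformative for grouping).
Character 3 (derived state '+') is unique to Taxon 9 (autapomorphy; uninformative for grouping).
Only Taxon 4 and Taxon 9 show the derived state '+' for Character 4, supporting them as a clade.
Most parsimonious ingroup topology: ((Taxon 4,Taxon 9),(Taxon 5,Taxon 1)).
Taxon 9 and Taxon 4 share a more recent common ancestor with each other than either does with Taxon 5, so Taxon 5 is the least closely related of the three.

Taxon 5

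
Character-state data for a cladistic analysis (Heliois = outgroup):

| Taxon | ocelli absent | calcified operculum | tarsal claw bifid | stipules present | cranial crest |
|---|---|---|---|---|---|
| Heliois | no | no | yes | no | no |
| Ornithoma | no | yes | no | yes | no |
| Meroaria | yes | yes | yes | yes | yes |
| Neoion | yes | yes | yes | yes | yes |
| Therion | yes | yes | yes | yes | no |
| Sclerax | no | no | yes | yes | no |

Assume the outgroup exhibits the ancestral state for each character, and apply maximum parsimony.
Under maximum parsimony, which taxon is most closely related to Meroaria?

Neoion

Character polarity is set by the outgroup: the derived state is whichever differs from the outgroup's state, so for tarsal claw bifid the derived state is 'no', and for the remaining characters it is 'yes'.
ocelli absent (derived state 'yes') is shared by Meroaria, Neoion, and Therion — a synapomorphy uniting that clade.
calcified operculum (derived state 'yes') is shared by Meroaria, Neoion, Ornithoma, and Therion — a synapomorphy uniting that clade.
tarsal claw bifid: derived state 'no' in Ornithoma only — an autapomorphy, so it tells us nothing about relationships among taxa.
All ingroup taxa share the derived state 'yes' for stipules present; it defines the ingroup but does not resolve relationships within it.
cranial crest (derived state 'yes') is shared by Meroaria and Neoion — a synapomorphy uniting that clade.
Most parsimonious ingroup topology: ((Ornithoma,((Meroaria,Neoion),Therion)),Sclerax).
Meroaria and Neoion form a cherry on this tree, so they are sister taxa.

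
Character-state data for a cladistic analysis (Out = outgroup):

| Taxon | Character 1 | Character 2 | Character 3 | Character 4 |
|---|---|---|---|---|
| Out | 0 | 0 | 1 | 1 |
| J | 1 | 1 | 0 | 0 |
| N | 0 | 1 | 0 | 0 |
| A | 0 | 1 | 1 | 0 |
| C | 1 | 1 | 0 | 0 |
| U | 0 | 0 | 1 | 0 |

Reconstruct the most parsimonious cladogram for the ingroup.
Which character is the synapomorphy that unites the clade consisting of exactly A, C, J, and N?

Character polarity is set by the outgroup: the derived state is whichever differs from the outgroup's state, so for Character 3, Character 4 the derived state is '0', and for the remaining characters it is '1'.
Character 1 (derived state '1') is shared by C and J — a synapomorphy uniting that clade.
Character 2: derived state '1' in A, C, J, and N only — synapomorphy for {A, C, J, N}.
Only C, J, and N show the derived state '0' for Character 3, supporting them as a clade.
Character 4 (derived state '0') is shared by all ingroup taxa — unites the whole ingroup.
Most parsimonious ingroup topology: ((((J,C),N),A),U).
The clade {A, C, J, N} is supported by Character 2: its derived state '1' occurs in exactly those taxa and in no other taxon (including the outgroup).

Character 2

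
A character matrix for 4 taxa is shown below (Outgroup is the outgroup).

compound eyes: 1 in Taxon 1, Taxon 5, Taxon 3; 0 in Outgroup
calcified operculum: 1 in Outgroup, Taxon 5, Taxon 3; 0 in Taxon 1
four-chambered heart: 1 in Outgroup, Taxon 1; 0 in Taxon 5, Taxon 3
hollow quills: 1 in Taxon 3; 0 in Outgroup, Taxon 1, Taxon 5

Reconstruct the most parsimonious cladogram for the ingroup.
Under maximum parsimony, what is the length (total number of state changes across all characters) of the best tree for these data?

Character polarity is set by the outgroup: the derived state is whichever differs from the outgroup's state, so for calcified operculum, four-chambered heart the derived state is '0', and for the remaining characters it is '1'.
All ingroup taxa share the derived state '1' for compound eyes; it defines the ingroup but does not resolve relationships within it.
calcified operculum (derived state '0') is unique to Taxon 1 (autapomorphy; uninformative for grouping).
Only Taxon 3 and Taxon 5 show the derived state '0' for four-chambered heart, supporting them as a clade.
hollow quills (derived state '1') is unique to Taxon 3 (autapomorphy; uninformative for grouping).
Most parsimonious ingroup topology: (Taxon 1,(Taxon 5,Taxon 3)).
Changes per character on this tree: compound eyes: 1; calcified operculum: 1; four-chambered heart: 1; hollow quills: 1.
Total = 4.

4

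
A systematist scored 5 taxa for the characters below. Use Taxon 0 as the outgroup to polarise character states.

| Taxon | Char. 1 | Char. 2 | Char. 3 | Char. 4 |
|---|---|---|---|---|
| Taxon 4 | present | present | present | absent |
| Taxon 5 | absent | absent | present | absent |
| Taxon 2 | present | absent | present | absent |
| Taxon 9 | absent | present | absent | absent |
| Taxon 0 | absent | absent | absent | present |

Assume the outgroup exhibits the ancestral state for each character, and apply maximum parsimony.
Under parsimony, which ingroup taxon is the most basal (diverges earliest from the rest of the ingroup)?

Taxon 9

Character polarity is set by the outgroup: the derived state is whichever differs from the outgroup's state, so for Char. 4 the derived state is 'absent', and for the remaining characters it is 'present'.
Only Taxon 2 and Taxon 4 show the derived state 'present' for Char. 1, supporting them as a clade.
Char. 2 groups Taxon 4 and Taxon 9, which is incompatible with the clades supported by the remaining characters; treating it as convergent (homoplasy) costs fewer steps than any alternative tree.
Char. 3: derived state 'present' in Taxon 2, Taxon 4, and Taxon 5 only — synapomorphy for {Taxon 2, Taxon 4, Taxon 5}.
Char. 4 (derived state 'absent') is shared by all ingroup taxa — unites the whole ingroup.
Most parsimonious ingroup topology: (((Taxon 4,Taxon 2),Taxon 5),Taxon 9).
Taxon 9 is sister to the clade containing all other ingroup taxa, so it is the earliest-diverging (most basal) ingroup lineage.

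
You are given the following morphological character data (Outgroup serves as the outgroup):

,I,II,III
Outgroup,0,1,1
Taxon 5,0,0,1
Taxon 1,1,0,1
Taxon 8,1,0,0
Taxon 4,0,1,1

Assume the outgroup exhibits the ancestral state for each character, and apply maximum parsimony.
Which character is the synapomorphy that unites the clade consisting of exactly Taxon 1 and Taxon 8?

I

Character polarity is set by the outgroup: the derived state is whichever differs from the outgroup's state, so for II, III the derived state is '0', and for the remaining characters it is '1'.
Only Taxon 1 and Taxon 8 show the derived state '1' for I, supporting them as a clade.
II: derived state '0' in Taxon 1, Taxon 5, and Taxon 8 only — synapomorphy for {Taxon 1, Taxon 5, Taxon 8}.
III: derived state '0' in Taxon 8 only — an autapomorphy, so it tells us nothing about relationships among taxa.
Most parsimonious ingroup topology: ((Taxon 5,(Taxon 1,Taxon 8)),Taxon 4).
The clade {Taxon 1, Taxon 8} is supported by I: its derived state '1' occurs in exactly those taxa and in no other taxon (including the outgroup).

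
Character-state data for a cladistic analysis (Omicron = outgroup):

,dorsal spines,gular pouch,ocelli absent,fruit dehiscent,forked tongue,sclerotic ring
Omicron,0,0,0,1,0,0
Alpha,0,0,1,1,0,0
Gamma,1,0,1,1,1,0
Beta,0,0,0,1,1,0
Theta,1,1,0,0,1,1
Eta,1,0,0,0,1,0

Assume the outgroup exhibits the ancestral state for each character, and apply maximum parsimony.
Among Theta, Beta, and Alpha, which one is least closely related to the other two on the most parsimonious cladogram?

Character polarity is set by the outgroup: the derived state is whichever differs from the outgroup's state, so for fruit dehiscent the derived state is '0', and for the remaining characters it is '1'.
Only Eta, Gamma, and Theta show the derived state '1' for dorsal spines, supporting them as a clade.
gular pouch: derived state '1' in Theta only — an autapomorphy, so it tells us nothing about relationships among taxa.
ocelli absent groups Alpha and Gamma, which is incompatible with the clades supported by the remaining characters; treating it as convergent (homoplasy) costs fewer steps than any alternative tree.
fruit dehiscent (derived state '0') is shared by Eta and Theta — a synapomorphy uniting that clade.
forked tongue (derived state '1') is shared by Beta, Eta, Gamma, and Theta — a synapomorphy uniting that clade.
sclerotic ring: derived state '1' in Theta only — an autapomorphy, so it tells us nothing about relationships among taxa.
Most parsimonious ingroup topology: (Alpha,((Gamma,(Theta,Eta)),Beta)).
Beta and Theta share a more recent common ancestor with each other than either does with Alpha, so Alpha is the least closely related of the three.

Alpha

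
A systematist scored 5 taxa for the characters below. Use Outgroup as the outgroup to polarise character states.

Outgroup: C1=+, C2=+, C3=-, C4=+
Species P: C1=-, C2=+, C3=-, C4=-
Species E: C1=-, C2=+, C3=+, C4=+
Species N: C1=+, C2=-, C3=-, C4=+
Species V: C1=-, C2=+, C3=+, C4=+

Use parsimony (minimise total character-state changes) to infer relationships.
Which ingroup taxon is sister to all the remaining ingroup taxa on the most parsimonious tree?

Species N

Character polarity is set by the outgroup: the derived state is whichever differs from the outgroup's state, so for C1, C2, C4 the derived state is '-', and for the remaining characters it is '+'.
C1 (derived state '-') is shared by Species E, Species P, and Species V — a synapomorphy uniting that clade.
C2: derived state '-' in Species N only — an autapomorphy, so it tells us nothing about relationships among taxa.
C3 (derived state '+') is shared by Species E and Species V — a synapomorphy uniting that clade.
C4: derived state '-' in Species P only — an autapomorphy, so it tells us nothing about relationships among taxa.
Most parsimonious ingroup topology: ((Species P,(Species E,Species V)),Species N).
Species N is sister to the clade containing all other ingroup taxa, so it is the earliest-diverging (most basal) ingroup lineage.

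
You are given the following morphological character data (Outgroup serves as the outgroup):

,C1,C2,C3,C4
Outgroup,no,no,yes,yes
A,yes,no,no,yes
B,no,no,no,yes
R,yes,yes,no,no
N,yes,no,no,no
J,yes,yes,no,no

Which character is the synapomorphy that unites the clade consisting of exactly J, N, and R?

Character polarity is set by the outgroup: the derived state is whichever differs from the outgroup's state, so for C3, C4 the derived state is 'no', and for the remaining characters it is 'yes'.
C1 (derived state 'yes') is shared by A, J, N, and R — a synapomorphy uniting that clade.
C2 (derived state 'yes') is shared by J and R — a synapomorphy uniting that clade.
C3 (derived state 'no') is shared by all ingroup taxa — unites the whole ingroup.
C4 (derived state 'no') is shared by J, N, and R — a synapomorphy uniting that clade.
Most parsimonious ingroup topology: ((A,((R,J),N)),B).
The clade {J, N, R} is supported by C4: its derived state 'no' occurs in exactly those taxa and in no other taxon (including the outgroup).

C4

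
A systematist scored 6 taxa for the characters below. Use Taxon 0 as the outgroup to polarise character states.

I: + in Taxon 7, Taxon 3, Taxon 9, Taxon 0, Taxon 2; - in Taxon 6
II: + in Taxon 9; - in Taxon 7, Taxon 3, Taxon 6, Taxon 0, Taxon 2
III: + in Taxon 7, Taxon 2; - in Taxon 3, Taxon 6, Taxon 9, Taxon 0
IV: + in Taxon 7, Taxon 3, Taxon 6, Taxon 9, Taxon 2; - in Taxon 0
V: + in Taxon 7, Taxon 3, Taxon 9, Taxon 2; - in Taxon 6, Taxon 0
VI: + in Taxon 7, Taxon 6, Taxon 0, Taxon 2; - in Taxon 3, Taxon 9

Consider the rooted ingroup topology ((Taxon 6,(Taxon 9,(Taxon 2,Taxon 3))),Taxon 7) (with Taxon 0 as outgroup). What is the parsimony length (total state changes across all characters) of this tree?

Map each character onto ((Taxon 6,(Taxon 9,(Taxon 2,Taxon 3))),Taxon 7) (rooted by Taxon 0) and count the minimum state changes it requires (Fitch parsimony):
I: 1; II: 1; III: 2; IV: 1; V: 2; VI: 2.
Total tree length = 9.

9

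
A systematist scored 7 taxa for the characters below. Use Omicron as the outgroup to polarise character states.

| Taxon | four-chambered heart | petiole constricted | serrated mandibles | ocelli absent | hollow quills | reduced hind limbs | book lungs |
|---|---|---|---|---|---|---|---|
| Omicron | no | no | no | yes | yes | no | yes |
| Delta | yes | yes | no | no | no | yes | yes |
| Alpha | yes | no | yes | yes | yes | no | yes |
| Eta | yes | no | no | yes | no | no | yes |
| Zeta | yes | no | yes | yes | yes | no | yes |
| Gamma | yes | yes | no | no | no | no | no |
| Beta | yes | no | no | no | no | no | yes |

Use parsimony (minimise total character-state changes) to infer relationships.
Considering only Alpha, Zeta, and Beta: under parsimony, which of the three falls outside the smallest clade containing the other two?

Character polarity is set by the outgroup: the derived state is whichever differs from the outgroup's state, so for ocelli absent, hollow quills, book lungs the derived state is 'no', and for the remaining characters it is 'yes'.
four-chambered heart (derived state 'yes') is shared by all ingroup taxa — unites the whole ingroup.
petiole constricted (derived state 'yes') is shared by Delta and Gamma — a synapomorphy uniting that clade.
serrated mandibles: derived state 'yes' in Alpha and Zeta only — synapomorphy for {Alpha, Zeta}.
ocelli absent (derived state 'no') is shared by Beta, Delta, and Gamma — a synapomorphy uniting that clade.
hollow quills: derived state 'no' in Beta, Delta, Eta, and Gamma only — synapomorphy for {Beta, Delta, Eta, Gamma}.
reduced hind limbs (derived state 'yes') is unique to Delta (autapomorphy; uninformative for grouping).
book lungs (derived state 'no') is unique to Gamma (autapomorphy; uninformative for grouping).
Most parsimonious ingroup topology: ((((Delta,Gamma),Beta),Eta),(Alpha,Zeta)).
Alpha and Zeta share a more recent common ancestor with each other than either does with Beta, so Beta is the least closely related of the three.

Beta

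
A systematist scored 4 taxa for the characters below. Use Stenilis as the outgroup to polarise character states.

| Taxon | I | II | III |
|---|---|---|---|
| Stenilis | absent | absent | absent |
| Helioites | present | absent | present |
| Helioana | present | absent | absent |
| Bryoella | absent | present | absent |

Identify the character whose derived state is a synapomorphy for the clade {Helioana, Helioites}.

I

The outgroup has state 'absent' for every character, so 'present' is the derived state throughout.
Only Helioana and Helioites show the derived state 'present' for I, supporting them as a clade.
II: derived state 'present' in Bryoella only — an autapomorphy, so it tells us nothing about relationships among taxa.
III (derived state 'present') is unique to Helioites (autapomorphy; uninformative for grouping).
Most parsimonious ingroup topology: ((Helioites,Helioana),Bryoella).
The clade {Helioana, Helioites} is supported by I: its derived state 'present' occurs in exactly those taxa and in no other taxon (including the outgroup).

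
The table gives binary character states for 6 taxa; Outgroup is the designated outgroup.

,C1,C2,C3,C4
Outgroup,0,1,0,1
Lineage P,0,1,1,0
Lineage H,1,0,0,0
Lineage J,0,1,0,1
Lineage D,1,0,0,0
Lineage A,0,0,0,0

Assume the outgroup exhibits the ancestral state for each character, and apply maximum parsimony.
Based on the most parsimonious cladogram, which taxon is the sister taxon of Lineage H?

Character polarity is set by the outgroup: the derived state is whichever differs from the outgroup's state, so for C2, C4 the derived state is '0', and for the remaining characters it is '1'.
C1 (derived state '1') is shared by Lineage D and Lineage H — a synapomorphy uniting that clade.
Only Lineage A, Lineage D, and Lineage H show the derived state '0' for C2, supporting them as a clade.
C3 (derived state '1') is unique to Lineage P (autapomorphy; uninformative for grouping).
C4: derived state '0' in Lineage A, Lineage D, Lineage H, and Lineage P only — synapomorphy for {Lineage A, Lineage D, Lineage H, Lineage P}.
Most parsimonious ingroup topology: ((Lineage P,((Lineage H,Lineage D),Lineage A)),Lineage J).
Lineage H and Lineage D form a cherry on this tree, so they are sister taxa.

Lineage D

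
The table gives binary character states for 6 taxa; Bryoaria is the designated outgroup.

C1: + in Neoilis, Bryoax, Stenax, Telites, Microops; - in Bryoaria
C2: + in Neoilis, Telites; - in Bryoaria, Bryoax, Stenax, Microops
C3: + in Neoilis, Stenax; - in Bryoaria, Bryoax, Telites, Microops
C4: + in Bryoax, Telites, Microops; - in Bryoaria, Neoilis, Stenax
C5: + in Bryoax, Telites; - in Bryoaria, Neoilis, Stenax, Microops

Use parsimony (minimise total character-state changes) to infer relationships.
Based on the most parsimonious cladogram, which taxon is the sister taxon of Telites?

The outgroup has state '-' for every character, so '+' is the derived state throughout.
C1 (derived state '+') is shared by all ingroup taxa — unites the whole ingroup.
C2 (state '+') occurs in Neoilis and Telites but conflicts with the nesting implied by the other characters — most parsimoniously interpreted as homoplasy.
C3: derived state '+' in Neoilis and Stenax only — synapomorphy for {Neoilis, Stenax}.
C4 (derived state '+') is shared by Bryoax, Microops, and Telites — a synapomorphy uniting that clade.
C5 (derived state '+') is shared by Bryoax and Telites — a synapomorphy uniting that clade.
Most parsimonious ingroup topology: ((Neoilis,Stenax),((Bryoax,Telites),Microops)).
Telites and Bryoax form a cherry on this tree, so they are sister taxa.

Bryoax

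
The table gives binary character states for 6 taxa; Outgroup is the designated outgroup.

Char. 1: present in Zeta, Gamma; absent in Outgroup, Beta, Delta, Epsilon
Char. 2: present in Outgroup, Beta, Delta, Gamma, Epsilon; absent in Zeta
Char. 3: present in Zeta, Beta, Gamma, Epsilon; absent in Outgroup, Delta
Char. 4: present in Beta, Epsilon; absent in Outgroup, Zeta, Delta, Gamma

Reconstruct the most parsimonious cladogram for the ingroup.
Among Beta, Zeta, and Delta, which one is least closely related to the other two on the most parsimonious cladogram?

Character polarity is set by the outgroup: the derived state is whichever differs from the outgroup's state, so for Char. 2 the derived state is 'absent', and for the remaining characters it is 'present'.
Char. 1 (derived state 'present') is shared by Gamma and Zeta — a synapomorphy uniting that clade.
Char. 2 (derived state 'absent') is unique to Zeta (autapomorphy; uninformative for grouping).
Char. 3: derived state 'present' in Beta, Epsilon, Gamma, and Zeta only — synapomorphy for {Beta, Epsilon, Gamma, Zeta}.
Char. 4 (derived state 'present') is shared by Beta and Epsilon — a synapomorphy uniting that clade.
Most parsimonious ingroup topology: (((Zeta,Gamma),(Beta,Epsilon)),Delta).
Zeta and Beta share a more recent common ancestor with each other than either does with Delta, so Delta is the least closely related of the three.

Delta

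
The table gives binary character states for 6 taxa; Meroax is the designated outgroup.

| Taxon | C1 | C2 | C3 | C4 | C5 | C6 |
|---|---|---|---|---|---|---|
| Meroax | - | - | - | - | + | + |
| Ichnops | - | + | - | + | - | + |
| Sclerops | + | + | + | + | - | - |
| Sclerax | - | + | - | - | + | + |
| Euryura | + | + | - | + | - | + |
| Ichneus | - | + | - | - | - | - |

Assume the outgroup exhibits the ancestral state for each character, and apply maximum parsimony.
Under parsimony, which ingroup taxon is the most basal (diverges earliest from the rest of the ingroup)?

Character polarity is set by the outgroup: the derived state is whichever differs from the outgroup's state, so for C5, C6 the derived state is '-', and for the remaining characters it is '+'.
C1: derived state '+' in Euryura and Sclerops only — synapomorphy for {Euryura, Sclerops}.
All ingroup taxa share the derived state '+' for C2; it defines the ingroup but does not resolve relationships within it.
C3: derived state '+' in Sclerops only — an autapomorphy, so it tells us nothing about relationships among taxa.
C4 (derived state '+') is shared by Euryura, Ichnops, and Sclerops — a synapomorphy uniting that clade.
C5: derived state '-' in Euryura, Ichneus, Ichnops, and Sclerops only — synapomorphy for {Euryura, Ichneus, Ichnops, Sclerops}.
C6 groups Ichneus and Sclerops, which is incompatible with the clades supported by the remaining characters; treating it as convergent (homoplasy) costs fewer steps than any alternative tree.
Most parsimonious ingroup topology: (((Ichnops,(Sclerops,Euryura)),Ichneus),Sclerax).
Sclerax is sister to the clade containing all other ingroup taxa, so it is the earliest-diverging (most basal) ingroup lineage.

Sclerax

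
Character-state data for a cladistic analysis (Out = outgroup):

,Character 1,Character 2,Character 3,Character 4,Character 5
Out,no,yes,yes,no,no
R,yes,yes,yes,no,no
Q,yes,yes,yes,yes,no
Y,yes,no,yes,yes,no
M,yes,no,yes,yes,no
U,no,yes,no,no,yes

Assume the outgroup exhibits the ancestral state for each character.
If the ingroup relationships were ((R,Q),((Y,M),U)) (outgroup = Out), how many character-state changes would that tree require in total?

7

Map each character onto ((R,Q),((Y,M),U)) (rooted by Out) and count the minimum state changes it requires (Fitch parsimony):
Character 1: 2; Character 2: 1; Character 3: 1; Character 4: 2; Character 5: 1.
Total tree length = 7.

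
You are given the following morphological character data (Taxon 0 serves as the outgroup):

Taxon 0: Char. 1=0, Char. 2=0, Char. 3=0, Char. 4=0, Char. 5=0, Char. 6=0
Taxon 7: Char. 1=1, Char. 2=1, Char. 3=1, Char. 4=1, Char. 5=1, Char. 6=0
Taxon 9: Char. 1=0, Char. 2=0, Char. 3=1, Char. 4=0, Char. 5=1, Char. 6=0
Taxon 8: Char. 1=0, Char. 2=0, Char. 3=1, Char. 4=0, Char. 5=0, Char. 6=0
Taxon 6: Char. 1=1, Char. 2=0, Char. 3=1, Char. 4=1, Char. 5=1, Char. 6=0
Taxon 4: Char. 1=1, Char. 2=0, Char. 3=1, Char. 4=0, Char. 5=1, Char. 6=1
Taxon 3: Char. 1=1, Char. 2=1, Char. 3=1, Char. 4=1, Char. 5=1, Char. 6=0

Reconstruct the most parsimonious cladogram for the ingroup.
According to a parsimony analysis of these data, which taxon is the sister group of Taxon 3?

The outgroup has state '0' for every character, so '1' is the derived state throughout.
Char. 1 (derived state '1') is shared by Taxon 3, Taxon 4, Taxon 6, and Taxon 7 — a synapomorphy uniting that clade.
Char. 2 (derived state '1') is shared by Taxon 3 and Taxon 7 — a synapomorphy uniting that clade.
Char. 3 (derived state '1') is shared by all ingroup taxa — unites the whole ingroup.
Char. 4 (derived state '1') is shared by Taxon 3, Taxon 6, and Taxon 7 — a synapomorphy uniting that clade.
Char. 5 (derived state '1') is shared by Taxon 3, Taxon 4, Taxon 6, Taxon 7, and Taxon 9 — a synapomorphy uniting that clade.
Char. 6 (derived state '1') is unique to Taxon 4 (autapomorphy; uninformative for grouping).
Most parsimonious ingroup topology: (((((Taxon 7,Taxon 3),Taxon 6),Taxon 4),Taxon 9),Taxon 8).
Taxon 3 and Taxon 7 form a cherry on this tree, so they are sister taxa.

Taxon 7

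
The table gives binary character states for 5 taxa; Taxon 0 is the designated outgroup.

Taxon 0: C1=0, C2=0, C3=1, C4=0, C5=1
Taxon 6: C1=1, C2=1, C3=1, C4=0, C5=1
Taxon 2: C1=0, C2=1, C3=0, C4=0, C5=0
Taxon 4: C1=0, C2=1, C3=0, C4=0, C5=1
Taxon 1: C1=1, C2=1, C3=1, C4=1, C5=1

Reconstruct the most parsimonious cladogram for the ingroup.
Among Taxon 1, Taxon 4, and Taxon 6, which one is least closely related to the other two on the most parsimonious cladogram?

Taxon 4

Character polarity is set by the outgroup: the derived state is whichever differs from the outgroup's state, so for C3, C5 the derived state is '0', and for the remaining characters it is '1'.
C1: derived state '1' in Taxon 1 and Taxon 6 only — synapomorphy for {Taxon 1, Taxon 6}.
C2 (derived state '1') is shared by all ingroup taxa — unites the whole ingroup.
C3 (derived state '0') is shared by Taxon 2 and Taxon 4 — a synapomorphy uniting that clade.
C4: derived state '1' in Taxon 1 only — an autapomorphy, so it tells us nothing about relationships among taxa.
C5: derived state '0' in Taxon 2 only — an autapomorphy, so it tells us nothing about relationships among taxa.
Most parsimonious ingroup topology: ((Taxon 6,Taxon 1),(Taxon 2,Taxon 4)).
Taxon 6 and Taxon 1 share a more recent common ancestor with each other than either does with Taxon 4, so Taxon 4 is the least closely related of the three.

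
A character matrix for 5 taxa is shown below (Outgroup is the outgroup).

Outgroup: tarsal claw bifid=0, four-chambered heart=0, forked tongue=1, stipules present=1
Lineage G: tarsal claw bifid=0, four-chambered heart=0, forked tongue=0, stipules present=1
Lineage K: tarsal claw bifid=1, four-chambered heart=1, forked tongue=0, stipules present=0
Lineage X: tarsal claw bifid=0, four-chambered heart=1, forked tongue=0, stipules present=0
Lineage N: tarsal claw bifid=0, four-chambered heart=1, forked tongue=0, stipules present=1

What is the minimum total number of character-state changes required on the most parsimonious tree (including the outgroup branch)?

Character polarity is set by the outgroup: the derived state is whichever differs from the outgroup's state, so for forked tongue, stipules present the derived state is '0', and for the remaining characters it is '1'.
tarsal claw bifid: derived state '1' in Lineage K only — an autapomorphy, so it tells us nothing about relationships among taxa.
four-chambered heart: derived state '1' in Lineage K, Lineage N, and Lineage X only — synapomorphy for {Lineage K, Lineage N, Lineage X}.
forked tongue (derived state '0') is shared by all ingroup taxa — unites the whole ingroup.
stipules present (derived state '0') is shared by Lineage K and Lineage X — a synapomorphy uniting that clade.
Most parsimonious ingroup topology: (Lineage G,((Lineage K,Lineage X),Lineage N)).
Changes per character on this tree: tarsal claw bifid: 1; four-chambered heart: 1; forked tongue: 1; stipules present: 1.
Total = 4.

4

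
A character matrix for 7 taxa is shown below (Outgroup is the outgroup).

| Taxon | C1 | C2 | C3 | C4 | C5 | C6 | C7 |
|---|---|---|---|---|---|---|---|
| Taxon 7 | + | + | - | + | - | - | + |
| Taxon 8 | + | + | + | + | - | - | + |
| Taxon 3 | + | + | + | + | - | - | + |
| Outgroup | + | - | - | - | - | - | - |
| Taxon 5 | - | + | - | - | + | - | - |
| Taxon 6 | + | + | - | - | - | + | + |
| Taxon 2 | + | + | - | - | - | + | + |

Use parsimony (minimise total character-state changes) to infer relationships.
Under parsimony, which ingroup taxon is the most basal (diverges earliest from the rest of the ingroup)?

Character polarity is set by the outgroup: the derived state is whichever differs from the outgroup's state, so for C1 the derived state is '-', and for the remaining characters it is '+'.
C1 (derived state '-') is unique to Taxon 5 (autapomorphy; uninformative for grouping).
C2 (derived state '+') is shared by all ingroup taxa — unites the whole ingroup.
C3 (derived state '+') is shared by Taxon 3 and Taxon 8 — a synapomorphy uniting that clade.
Only Taxon 3, Taxon 7, and Taxon 8 show the derived state '+' for C4, supporting them as a clade.
C5 (derived state '+') is unique to Taxon 5 (autapomorphy; uninformative for grouping).
Only Taxon 2 and Taxon 6 show the derived state '+' for C6, supporting them as a clade.
C7 (derived state '+') is shared by Taxon 2, Taxon 3, Taxon 6, Taxon 7, and Taxon 8 — a synapomorphy uniting that clade.
Most parsimonious ingroup topology: ((((Taxon 3,Taxon 8),Taxon 7),(Taxon 6,Taxon 2)),Taxon 5).
Taxon 5 is sister to the clade containing all other ingroup taxa, so it is the earliest-diverging (most basal) ingroup lineage.

Taxon 5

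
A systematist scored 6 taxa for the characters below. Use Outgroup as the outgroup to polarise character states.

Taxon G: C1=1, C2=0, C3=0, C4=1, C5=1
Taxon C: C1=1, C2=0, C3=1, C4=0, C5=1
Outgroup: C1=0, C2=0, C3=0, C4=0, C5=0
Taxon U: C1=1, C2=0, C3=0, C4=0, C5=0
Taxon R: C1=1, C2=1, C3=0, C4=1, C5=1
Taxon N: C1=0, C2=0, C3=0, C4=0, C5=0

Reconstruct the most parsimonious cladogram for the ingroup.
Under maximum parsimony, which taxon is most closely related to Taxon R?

Taxon G

The outgroup has state '0' for every character, so '1' is the derived state throughout.
C1 (derived state '1') is shared by Taxon C, Taxon G, Taxon R, and Taxon U — a synapomorphy uniting that clade.
C2 (derived state '1') is unique to Taxon R (autapomorphy; uninformative for grouping).
C3 (derived state '1') is unique to Taxon C (autapomorphy; uninformative for grouping).
C4 (derived state '1') is shared by Taxon G and Taxon R — a synapomorphy uniting that clade.
C5 (derived state '1') is shared by Taxon C, Taxon G, and Taxon R — a synapomorphy uniting that clade.
Most parsimonious ingroup topology: (((Taxon C,(Taxon R,Taxon G)),Taxon U),Taxon N).
Taxon R and Taxon G form a cherry on this tree, so they are sister taxa.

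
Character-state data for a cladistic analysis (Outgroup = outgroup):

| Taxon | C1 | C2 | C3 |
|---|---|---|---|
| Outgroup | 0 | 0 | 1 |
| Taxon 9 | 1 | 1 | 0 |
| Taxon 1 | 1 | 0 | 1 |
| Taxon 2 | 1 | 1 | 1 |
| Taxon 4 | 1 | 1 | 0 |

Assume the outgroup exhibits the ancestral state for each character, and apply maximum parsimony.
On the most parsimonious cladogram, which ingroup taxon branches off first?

Character polarity is set by the outgroup: the derived state is whichever differs from the outgroup's state, so for C3 the derived state is '0', and for the remaining characters it is '1'.
All ingroup taxa share the derived state '1' for C1; it defines the ingroup but does not resolve relationships within it.
C2 (derived state '1') is shared by Taxon 2, Taxon 4, and Taxon 9 — a synapomorphy uniting that clade.
C3 (derived state '0') is shared by Taxon 4 and Taxon 9 — a synapomorphy uniting that clade.
Most parsimonious ingroup topology: (((Taxon 9,Taxon 4),Taxon 2),Taxon 1).
Taxon 1 is sister to the clade containing all other ingroup taxa, so it is the earliest-diverging (most basal) ingroup lineage.

Taxon 1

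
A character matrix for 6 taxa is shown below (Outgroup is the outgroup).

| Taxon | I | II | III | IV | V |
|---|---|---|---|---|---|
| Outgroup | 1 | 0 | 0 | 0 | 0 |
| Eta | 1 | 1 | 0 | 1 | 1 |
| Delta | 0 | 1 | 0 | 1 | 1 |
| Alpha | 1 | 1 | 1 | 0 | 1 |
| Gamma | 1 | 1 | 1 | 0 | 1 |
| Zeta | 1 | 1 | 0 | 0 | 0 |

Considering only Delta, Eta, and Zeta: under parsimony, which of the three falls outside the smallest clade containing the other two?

Character polarity is set by the outgroup: the derived state is whichever differs from the outgroup's state, so for I the derived state is '0', and for the remaining characters it is '1'.
I: derived state '0' in Delta only — an autapomorphy, so it tells us nothing about relationships among taxa.
II (derived state '1') is shared by all ingroup taxa — unites the whole ingroup.
III (derived state '1') is shared by Alpha and Gamma — a synapomorphy uniting that clade.
IV (derived state '1') is shared by Delta and Eta — a synapomorphy uniting that clade.
V: derived state '1' in Alpha, Delta, Eta, and Gamma only — synapomorphy for {Alpha, Delta, Eta, Gamma}.
Most parsimonious ingroup topology: (((Eta,Delta),(Alpha,Gamma)),Zeta).
Eta and Delta share a more recent common ancestor with each other than either does with Zeta, so Zeta is the least closely related of the three.

Zeta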